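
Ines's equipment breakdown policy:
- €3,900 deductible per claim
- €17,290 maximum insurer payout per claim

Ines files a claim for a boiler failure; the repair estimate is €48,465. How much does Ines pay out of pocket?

€31,175

Subtract the deductible: €48,465 − €3,900 = €44,565.
€44,565 exceeds the €17,290 limit, so the insurer pays the limit: €17,290.
The business owner bears the rest of the original loss: €48,465 − €17,290 = €31,175.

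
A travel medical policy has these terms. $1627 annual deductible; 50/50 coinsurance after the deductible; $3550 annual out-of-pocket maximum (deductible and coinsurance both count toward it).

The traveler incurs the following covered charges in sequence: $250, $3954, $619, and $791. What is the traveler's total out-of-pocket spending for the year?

$3550

Claim 1 ($250): all of it applies to the deductible. Traveler pays $250; OOP now $250.
Claim 2 ($3954): deductible takes $1377, $2577 remains; coinsurance $2577 × 50% = $1288.50. Traveler owes $2665.50 (running OOP $2915.50).
Claim 3 ($619): deductible already satisfied, so traveler's share is 50% × $619 = $309.50. Traveler owes $309.50 (running OOP $3225).
Claim 4 ($791): 50% coinsurance on $791 = $395.50. That would push OOP to $3620.50, over the $3550 cap, so traveler pays $3550 − $3225 = $325.
Summing the traveler's payments: $250 + $2665.50 + $309.50 + $325 = $3550.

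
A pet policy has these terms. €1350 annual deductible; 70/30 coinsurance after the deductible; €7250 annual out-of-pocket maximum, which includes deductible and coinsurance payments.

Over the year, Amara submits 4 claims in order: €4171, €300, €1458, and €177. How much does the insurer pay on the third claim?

€1020.60

#1 (€4171): €1350 finishes the deductible; €2821 goes to coinsurance; 30% of €2821 = €846.30. Cost to owner: €2196.30. OOP to date €2196.30. Plan pays €4171 − €2196.30 = €1974.70.
#2 (€300): deductible already satisfied, so owner's share is 30% × €300 = €90. Owner owes €90 (running OOP €2286.30). Plan pays €300 − €90 = €210.
#3 (€1458): deductible already satisfied, so owner's share is 30% × €1458 = €437.40. Owner owes €437.40 (running OOP €2723.70). Plan pays €1458 − €437.40 = €1020.60.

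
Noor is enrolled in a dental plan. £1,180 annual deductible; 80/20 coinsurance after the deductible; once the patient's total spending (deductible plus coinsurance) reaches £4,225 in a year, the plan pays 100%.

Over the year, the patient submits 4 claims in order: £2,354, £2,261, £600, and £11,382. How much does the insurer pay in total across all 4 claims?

£12,372

Claim 1 — £2,354: deductible takes £1,180, £1,174 remains; 20% of £1,174 = £234.80. Patient owes £1,414.80 (running OOP £1,414.80). Plan pays £2,354 − £1,414.80 = £939.20.
Claim 2 — £2,261: deductible already satisfied, so patient's share is 20% × £2,261 = £452.20. Patient pays £452.20; OOP now £1,867. Insurer: £2,261 − £452.20 = £1,808.80.
Claim 3 — £600: 20% coinsurance on £600 = £120. Patient pays £120; OOP now £1,987. Insurer: £600 − £120 = £480.
Claim 4 — £11,382: deductible already satisfied, so patient's share is 20% × £11,382 = £2,276.40. That would push OOP to £4,263.40, over the £4,225 cap, so patient pays £4,225 − £1,987 = £2,238. Plan pays £11,382 − £2,238 = £9,144.
Insurer total = bills − patient's total = £16,597 − £4,225 = £12,372.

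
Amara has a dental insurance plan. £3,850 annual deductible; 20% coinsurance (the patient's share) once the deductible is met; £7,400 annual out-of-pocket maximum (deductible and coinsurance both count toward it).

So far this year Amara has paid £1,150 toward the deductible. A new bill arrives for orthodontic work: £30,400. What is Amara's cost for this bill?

£6,250

Deductible still to meet: £3,850 − £1,150 = £2,700.
After the £2,700 deductible portion, £30,400 − £2,700 = £27,700 is subject to coinsurance.
Patient's 20% share of £27,700 is £5,540.
So the patient owes £2,700 + £5,540 = £8,240 before any cap.
Year-to-date out-of-pocket would reach £1,150 + £8,240 = £9,390, above the £7,400 maximum, so the patient pays only £7,400 − £1,150 = £6,250.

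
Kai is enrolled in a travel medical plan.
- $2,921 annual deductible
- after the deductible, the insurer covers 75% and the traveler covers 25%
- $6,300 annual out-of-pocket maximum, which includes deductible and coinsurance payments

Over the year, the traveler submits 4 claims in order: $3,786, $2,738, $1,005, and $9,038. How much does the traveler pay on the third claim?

$251.25

#1 ($3,786): deductible takes $2,921, $865 remains; coinsurance $865 × 25% = $216.25. Traveler owes $3,137.25 (running OOP $3,137.25).
#2 ($2,738): 25% coinsurance on $2,738 = $684.50. Traveler owes $684.50 (running OOP $3,821.75).
#3 ($1,005): deductible met; 25% of $1,005 = $251.25. Cost to traveler: $251.25. OOP to date $4,073.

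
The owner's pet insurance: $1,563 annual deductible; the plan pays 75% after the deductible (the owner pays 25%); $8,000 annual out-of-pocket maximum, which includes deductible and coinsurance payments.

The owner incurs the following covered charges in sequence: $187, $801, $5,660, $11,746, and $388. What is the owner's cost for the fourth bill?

Bill 1, $187: entire amount goes to the deductible. Cost to owner: $187. OOP to date $187.
Bill 2, $801: fully absorbed by the deductible. Owner pays $801; OOP now $988.
Bill 3, $5,660: $575 to deductible, leaving $5,085; 25% of $5,085 = $1,271.25. Owner owes $1,846.25 (running OOP $2,834.25).
Bill 4, $11,746: deductible met; 25% of $11,746 = $2,936.50. Cost to owner: $2,936.50. OOP to date $5,770.75.

$2,936.50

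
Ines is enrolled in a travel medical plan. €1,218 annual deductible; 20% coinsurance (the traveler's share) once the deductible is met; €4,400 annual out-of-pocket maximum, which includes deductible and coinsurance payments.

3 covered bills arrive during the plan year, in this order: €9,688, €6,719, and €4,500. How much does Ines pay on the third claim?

€144.20

Claim 1 — €9,688: €1,218 finishes the deductible; €8,470 goes to coinsurance; coinsurance €8,470 × 20% = €1,694. Traveler owes €2,912 (running OOP €2,912).
Claim 2 — €6,719: deductible met; 20% of €6,719 = €1,343.80. Traveler pays €1,343.80; OOP now €4,255.80.
Claim 3 — €4,500: deductible met; 20% of €4,500 = €900. Adding that to €4,255.80 gives €5,155.80, past the €4,400 cap; traveler pays only €4,400 − €4,255.80 = €144.20.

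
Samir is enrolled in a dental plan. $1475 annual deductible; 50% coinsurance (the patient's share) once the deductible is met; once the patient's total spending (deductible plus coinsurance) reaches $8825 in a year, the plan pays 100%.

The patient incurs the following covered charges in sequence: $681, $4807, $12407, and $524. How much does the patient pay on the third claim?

$5343.50

Claim 1 — $681: fully absorbed by the deductible. Patient pays $681; OOP now $681.
Claim 2 — $4807: $794 to deductible, leaving $4013; patient's 50% is $2006.50. Patient pays $2800.50; OOP now $3481.50.
Claim 3 — $12407: deductible met; 50% of $12407 = $6203.50. OOP would hit $9685 > $8825, so the cap limits the patient to $8825 − $3481.50 = $5343.50.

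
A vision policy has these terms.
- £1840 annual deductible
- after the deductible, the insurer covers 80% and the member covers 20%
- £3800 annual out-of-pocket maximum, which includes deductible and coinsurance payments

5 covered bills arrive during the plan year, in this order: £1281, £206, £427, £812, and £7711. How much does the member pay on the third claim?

£367.80

Claim 1 — £1281: fully absorbed by the deductible. Cost to member: £1281. OOP to date £1281.
Claim 2 — £206: all of it applies to the deductible. Member pays £206; OOP now £1487.
Claim 3 — £427: £353 to deductible, leaving £74; 20% of £74 = £14.80. Member owes £367.80 (running OOP £1854.80).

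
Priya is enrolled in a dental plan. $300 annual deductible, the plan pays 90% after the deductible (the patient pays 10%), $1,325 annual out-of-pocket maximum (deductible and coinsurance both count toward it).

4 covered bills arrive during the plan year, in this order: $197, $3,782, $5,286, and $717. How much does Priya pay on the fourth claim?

Claim 1 ($197): all of it applies to the deductible. Cost to patient: $197. OOP to date $197.
Claim 2 ($3,782): $103 to deductible, leaving $3,679; patient's 10% is $367.90. Patient owes $470.90 (running OOP $667.90).
Claim 3 ($5,286): 10% coinsurance on $5,286 = $528.60. Patient pays $528.60; OOP now $1,196.50.
Claim 4 ($717): deductible already satisfied, so patient's share is 10% × $717 = $71.70. Patient owes $71.70 (running OOP $1,268.20).

$71.70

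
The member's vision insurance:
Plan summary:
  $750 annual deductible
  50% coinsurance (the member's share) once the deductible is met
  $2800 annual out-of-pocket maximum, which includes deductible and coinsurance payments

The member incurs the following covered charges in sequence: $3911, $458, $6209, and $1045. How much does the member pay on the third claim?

#1 ($3911): $750 finishes the deductible; $3161 goes to coinsurance; 50% of $3161 = $1580.50. Member owes $2330.50 (running OOP $2330.50).
#2 ($458): 50% coinsurance on $458 = $229. Member pays $229; OOP now $2559.50.
#3 ($6209): deductible already satisfied, so member's share is 50% × $6209 = $3104.50. That would push OOP to $5664, over the $2800 cap, so member pays $2800 − $2559.50 = $240.50.

$240.50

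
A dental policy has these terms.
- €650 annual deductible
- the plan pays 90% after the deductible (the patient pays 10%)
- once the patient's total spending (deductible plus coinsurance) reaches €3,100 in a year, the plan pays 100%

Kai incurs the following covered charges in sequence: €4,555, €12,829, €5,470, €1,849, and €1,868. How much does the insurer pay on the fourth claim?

€1,664.10

Claim 1 (€4,555): €650 finishes the deductible; €3,905 goes to coinsurance; patient's 10% is €390.50. Cost to patient: €1,040.50. OOP to date €1,040.50. Insurer: €4,555 − €1,040.50 = €3,514.50.
Claim 2 (€12,829): 10% coinsurance on €12,829 = €1,282.90. Patient owes €1,282.90 (running OOP €2,323.40). Plan pays €12,829 − €1,282.90 = €11,546.10.
Claim 3 (€5,470): deductible met; 10% of €5,470 = €547. Cost to patient: €547. OOP to date €2,870.40. Plan pays €5,470 − €547 = €4,923.
Claim 4 (€1,849): deductible already satisfied, so patient's share is 10% × €1,849 = €184.90. Patient owes €184.90 (running OOP €3,055.30). Plan pays €1,849 − €184.90 = €1,664.10.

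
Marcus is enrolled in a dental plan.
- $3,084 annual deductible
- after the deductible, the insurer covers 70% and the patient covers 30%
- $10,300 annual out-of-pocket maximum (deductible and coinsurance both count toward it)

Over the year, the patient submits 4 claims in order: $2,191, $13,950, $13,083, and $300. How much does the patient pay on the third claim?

Claim 1 — $2,191: entire amount goes to the deductible. Patient owes $2,191 (running OOP $2,191).
Claim 2 — $13,950: $893 finishes the deductible; $13,057 goes to coinsurance; coinsurance $13,057 × 30% = $3,917.10. Cost to patient: $4,810.10. OOP to date $7,001.10.
Claim 3 — $13,083: deductible already satisfied, so patient's share is 30% × $13,083 = $3,924.90. Adding that to $7,001.10 gives $10,926, past the $10,300 cap; patient pays only $10,300 − $7,001.10 = $3,298.90.

$3,298.90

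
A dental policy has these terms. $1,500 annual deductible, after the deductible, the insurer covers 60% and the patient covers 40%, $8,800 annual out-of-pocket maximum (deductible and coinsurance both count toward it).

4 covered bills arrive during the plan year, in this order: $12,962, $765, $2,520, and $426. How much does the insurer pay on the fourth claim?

$255.60

#1 ($12,962): $1,500 to deductible, leaving $11,462; coinsurance $11,462 × 40% = $4,584.80. Patient owes $6,084.80 (running OOP $6,084.80). Plan pays $12,962 − $6,084.80 = $6,877.20.
#2 ($765): 40% coinsurance on $765 = $306. Patient owes $306 (running OOP $6,390.80). Plan pays $765 − $306 = $459.
#3 ($2,520): deductible already satisfied, so patient's share is 40% × $2,520 = $1,008. Cost to patient: $1,008. OOP to date $7,398.80. Insurer: $2,520 − $1,008 = $1,512.
#4 ($426): 40% coinsurance on $426 = $170.40. Patient pays $170.40; OOP now $7,569.20. Plan pays $426 − $170.40 = $255.60.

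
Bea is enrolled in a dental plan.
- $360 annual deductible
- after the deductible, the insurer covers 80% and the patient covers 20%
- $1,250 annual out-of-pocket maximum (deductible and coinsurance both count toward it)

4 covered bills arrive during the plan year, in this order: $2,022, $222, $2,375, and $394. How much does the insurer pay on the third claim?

$1,900

Bill 1, $2,022: $360 finishes the deductible; $1,662 goes to coinsurance; patient's 20% is $332.40. Cost to patient: $692.40. OOP to date $692.40. Insurer: $2,022 − $692.40 = $1,329.60.
Bill 2, $222: deductible already satisfied, so patient's share is 20% × $222 = $44.40. Patient pays $44.40; OOP now $736.80. Plan pays $222 − $44.40 = $177.60.
Bill 3, $2,375: deductible met; 20% of $2,375 = $475. Patient owes $475 (running OOP $1,211.80). Insurer: $2,375 − $475 = $1,900.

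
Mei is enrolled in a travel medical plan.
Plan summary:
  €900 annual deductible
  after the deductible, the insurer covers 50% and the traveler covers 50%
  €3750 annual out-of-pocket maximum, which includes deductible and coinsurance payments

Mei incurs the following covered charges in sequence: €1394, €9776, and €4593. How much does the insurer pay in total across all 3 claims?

€12013

#1 (€1394): deductible takes €900, €494 remains; traveler's 50% is €247. Cost to traveler: €1147. OOP to date €1147. Plan pays €1394 − €1147 = €247.
#2 (€9776): 50% coinsurance on €9776 = €4888. Adding that to €1147 gives €6035, past the €3750 cap; traveler pays only €3750 − €1147 = €2603. Insurer: €9776 − €2603 = €7173.
#3 (€4593): deductible met; 50% of €4593 = €2296.50. Adding that to €3750 gives €6046.50, past the €3750 cap; traveler pays only €3750 − €3750 = €0. Plan pays €4593 − €0 = €4593.
Insurer total = bills − traveler's total = €15763 − €3750 = €12013.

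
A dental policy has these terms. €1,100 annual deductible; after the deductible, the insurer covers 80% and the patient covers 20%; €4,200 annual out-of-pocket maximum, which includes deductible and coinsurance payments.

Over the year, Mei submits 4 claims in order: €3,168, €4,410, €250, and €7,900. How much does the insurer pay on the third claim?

Claim 1 (€3,168): €1,100 finishes the deductible; €2,068 goes to coinsurance; patient's 20% is €413.60. Patient owes €1,513.60 (running OOP €1,513.60). Insurer: €3,168 − €1,513.60 = €1,654.40.
Claim 2 (€4,410): 20% coinsurance on €4,410 = €882. Cost to patient: €882. OOP to date €2,395.60. Insurer: €4,410 − €882 = €3,528.
Claim 3 (€250): deductible already satisfied, so patient's share is 20% × €250 = €50. Cost to patient: €50. OOP to date €2,445.60. Plan pays €250 − €50 = €200.

€200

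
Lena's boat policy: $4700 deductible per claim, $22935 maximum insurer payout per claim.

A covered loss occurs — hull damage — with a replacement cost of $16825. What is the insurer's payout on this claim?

After the deductible, $16825 − $4700 = $12125 remains.
That's under the $22935 cap, so the insurer reimburses the full $12125.

$12125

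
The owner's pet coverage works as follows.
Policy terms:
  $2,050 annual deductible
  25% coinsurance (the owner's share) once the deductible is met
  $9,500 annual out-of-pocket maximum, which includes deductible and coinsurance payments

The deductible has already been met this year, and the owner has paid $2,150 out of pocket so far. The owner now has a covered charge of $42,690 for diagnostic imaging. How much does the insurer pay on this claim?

With the deductible met, the entire $42,690 is subject to coinsurance.
25% of $42,690 = $10,672.50 falls to the owner.
Adding $10,672.50 to the $2,150 already spent would give $12,822.50, which exceeds the $9,500 cap; the owner pays just $9,500 − $2,150 = $7,350.
The plan picks up $42,690 − $7,350 = $35,340.

$35,340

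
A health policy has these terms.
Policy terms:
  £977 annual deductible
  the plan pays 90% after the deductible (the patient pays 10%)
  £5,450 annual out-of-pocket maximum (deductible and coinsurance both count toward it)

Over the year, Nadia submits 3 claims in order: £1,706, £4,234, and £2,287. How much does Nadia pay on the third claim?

£228.70

Bill 1, £1,706: £977 to deductible, leaving £729; patient's 10% is £72.90. Patient owes £1,049.90 (running OOP £1,049.90).
Bill 2, £4,234: deductible already satisfied, so patient's share is 10% × £4,234 = £423.40. Patient pays £423.40; OOP now £1,473.30.
Bill 3, £2,287: deductible met; 10% of £2,287 = £228.70. Patient pays £228.70; OOP now £1,702.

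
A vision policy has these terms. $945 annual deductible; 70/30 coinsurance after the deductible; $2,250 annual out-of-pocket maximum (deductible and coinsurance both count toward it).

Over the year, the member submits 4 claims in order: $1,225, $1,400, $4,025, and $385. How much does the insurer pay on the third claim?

$3,224

Bill 1, $1,225: $945 finishes the deductible; $280 goes to coinsurance; member's 30% is $84. Cost to member: $1,029. OOP to date $1,029. Plan pays $1,225 − $1,029 = $196.
Bill 2, $1,400: deductible already satisfied, so member's share is 30% × $1,400 = $420. Member pays $420; OOP now $1,449. Plan pays $1,400 − $420 = $980.
Bill 3, $4,025: deductible met; 30% of $4,025 = $1,207.50. OOP would hit $2,656.50 > $2,250, so the cap limits the member to $2,250 − $1,449 = $801. Insurer: $4,025 − $801 = $3,224.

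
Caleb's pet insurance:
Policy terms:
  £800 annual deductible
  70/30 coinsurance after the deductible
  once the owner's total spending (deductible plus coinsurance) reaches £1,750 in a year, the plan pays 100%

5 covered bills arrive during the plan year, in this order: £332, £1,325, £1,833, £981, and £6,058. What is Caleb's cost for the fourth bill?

£143

#1 (£332): fully absorbed by the deductible. Cost to owner: £332. OOP to date £332.
#2 (£1,325): £468 finishes the deductible; £857 goes to coinsurance; 30% of £857 = £257.10. Owner owes £725.10 (running OOP £1,057.10).
#3 (£1,833): deductible met; 30% of £1,833 = £549.90. Owner owes £549.90 (running OOP £1,607).
#4 (£981): 30% coinsurance on £981 = £294.30. OOP would hit £1,901.30 > £1,750, so the cap limits the owner to £1,750 − £1,607 = £143.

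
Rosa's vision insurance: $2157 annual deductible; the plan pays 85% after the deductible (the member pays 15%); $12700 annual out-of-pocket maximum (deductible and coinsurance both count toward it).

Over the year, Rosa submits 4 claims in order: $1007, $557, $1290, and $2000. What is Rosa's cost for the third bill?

Claim 1 — $1007: fully absorbed by the deductible. Member pays $1007; OOP now $1007.
Claim 2 — $557: all of it applies to the deductible. Member owes $557 (running OOP $1564).
Claim 3 — $1290: deductible takes $593, $697 remains; 15% of $697 = $104.55. Cost to member: $697.55. OOP to date $2261.55.

$697.55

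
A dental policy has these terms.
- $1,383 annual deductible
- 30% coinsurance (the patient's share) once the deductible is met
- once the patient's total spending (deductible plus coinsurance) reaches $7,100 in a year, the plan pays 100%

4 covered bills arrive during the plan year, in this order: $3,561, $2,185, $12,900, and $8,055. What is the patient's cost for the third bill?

Claim 1 — $3,561: $1,383 finishes the deductible; $2,178 goes to coinsurance; 30% of $2,178 = $653.40. Cost to patient: $2,036.40. OOP to date $2,036.40.
Claim 2 — $2,185: deductible met; 30% of $2,185 = $655.50. Patient pays $655.50; OOP now $2,691.90.
Claim 3 — $12,900: deductible met; 30% of $12,900 = $3,870. Patient owes $3,870 (running OOP $6,561.90).

$3,870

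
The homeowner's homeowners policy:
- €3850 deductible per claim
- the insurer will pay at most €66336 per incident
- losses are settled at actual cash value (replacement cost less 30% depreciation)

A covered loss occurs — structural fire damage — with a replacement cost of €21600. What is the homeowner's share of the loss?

€10330

At 30% depreciation, ACV = €21600 − €6480 = €15120.
Less the €3850 deductible: €15120 − €3850 = €11270.
€11270 is within the €66336 limit, so the insurer pays €11270.
Out of pocket: €21600 − €11270 = €10330.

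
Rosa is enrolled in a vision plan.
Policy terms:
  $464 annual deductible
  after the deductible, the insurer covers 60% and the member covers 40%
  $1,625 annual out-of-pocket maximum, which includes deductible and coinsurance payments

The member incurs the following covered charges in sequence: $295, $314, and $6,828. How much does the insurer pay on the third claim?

$5,725

Claim 1 ($295): entire amount goes to the deductible. Member owes $295 (running OOP $295). Insurer: $295 − $295 = $0.
Claim 2 ($314): $169 to deductible, leaving $145; 40% of $145 = $58. Cost to member: $227. OOP to date $522. Insurer: $314 − $227 = $87.
Claim 3 ($6,828): 40% coinsurance on $6,828 = $2,731.20. OOP would hit $3,253.20 > $1,625, so the cap limits the member to $1,625 − $522 = $1,103. Insurer: $6,828 − $1,103 = $5,725.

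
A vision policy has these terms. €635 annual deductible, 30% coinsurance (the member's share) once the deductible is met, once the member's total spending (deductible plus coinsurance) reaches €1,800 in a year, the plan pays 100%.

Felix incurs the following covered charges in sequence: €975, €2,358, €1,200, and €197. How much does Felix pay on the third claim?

Claim 1 — €975: deductible takes €635, €340 remains; member's 30% is €102. Member pays €737; OOP now €737.
Claim 2 — €2,358: deductible met; 30% of €2,358 = €707.40. Member owes €707.40 (running OOP €1,444.40).
Claim 3 — €1,200: deductible met; 30% of €1,200 = €360. Adding that to €1,444.40 gives €1,804.40, past the €1,800 cap; member pays only €1,800 − €1,444.40 = €355.60.

€355.60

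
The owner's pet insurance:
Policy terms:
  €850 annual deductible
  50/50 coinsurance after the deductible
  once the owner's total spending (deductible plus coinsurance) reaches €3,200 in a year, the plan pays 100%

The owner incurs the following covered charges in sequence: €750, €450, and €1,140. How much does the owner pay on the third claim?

Bill 1, €750: entire amount goes to the deductible. Owner owes €750 (running OOP €750).
Bill 2, €450: deductible takes €100, €350 remains; coinsurance €350 × 50% = €175. Owner pays €275; OOP now €1,025.
Bill 3, €1,140: 50% coinsurance on €1,140 = €570. Owner pays €570; OOP now €1,595.

€570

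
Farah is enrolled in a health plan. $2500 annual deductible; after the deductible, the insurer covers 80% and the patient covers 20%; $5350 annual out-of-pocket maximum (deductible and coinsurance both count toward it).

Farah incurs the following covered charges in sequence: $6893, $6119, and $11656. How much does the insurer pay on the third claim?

$10908.40

#1 ($6893): deductible takes $2500, $4393 remains; patient's 20% is $878.60. Patient pays $3378.60; OOP now $3378.60. Plan pays $6893 − $3378.60 = $3514.40.
#2 ($6119): deductible met; 20% of $6119 = $1223.80. Patient owes $1223.80 (running OOP $4602.40). Plan pays $6119 − $1223.80 = $4895.20.
#3 ($11656): 20% coinsurance on $11656 = $2331.20. OOP would hit $6933.60 > $5350, so the cap limits the patient to $5350 − $4602.40 = $747.60. Plan pays $11656 − $747.60 = $10908.40.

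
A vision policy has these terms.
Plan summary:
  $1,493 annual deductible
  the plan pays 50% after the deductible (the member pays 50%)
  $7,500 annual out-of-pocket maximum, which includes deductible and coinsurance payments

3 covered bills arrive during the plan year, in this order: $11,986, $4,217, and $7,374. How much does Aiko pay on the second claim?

$760.50

#1 ($11,986): $1,493 to deductible, leaving $10,493; 50% of $10,493 = $5,246.50. Member pays $6,739.50; OOP now $6,739.50.
#2 ($4,217): 50% coinsurance on $4,217 = $2,108.50. Adding that to $6,739.50 gives $8,848, past the $7,500 cap; member pays only $7,500 − $6,739.50 = $760.50.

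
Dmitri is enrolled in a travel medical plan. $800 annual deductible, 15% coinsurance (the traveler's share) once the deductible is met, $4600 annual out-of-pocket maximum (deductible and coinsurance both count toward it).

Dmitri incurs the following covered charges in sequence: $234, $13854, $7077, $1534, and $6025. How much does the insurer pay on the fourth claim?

Claim 1 — $234: entire amount goes to the deductible. Traveler owes $234 (running OOP $234). Plan pays $234 − $234 = $0.
Claim 2 — $13854: deductible takes $566, $13288 remains; coinsurance $13288 × 15% = $1993.20. Traveler pays $2559.20; OOP now $2793.20. Plan pays $13854 − $2559.20 = $11294.80.
Claim 3 — $7077: 15% coinsurance on $7077 = $1061.55. Cost to traveler: $1061.55. OOP to date $3854.75. Plan pays $7077 − $1061.55 = $6015.45.
Claim 4 — $1534: deductible already satisfied, so traveler's share is 15% × $1534 = $230.10. Cost to traveler: $230.10. OOP to date $4084.85. Plan pays $1534 − $230.10 = $1303.90.

$1303.90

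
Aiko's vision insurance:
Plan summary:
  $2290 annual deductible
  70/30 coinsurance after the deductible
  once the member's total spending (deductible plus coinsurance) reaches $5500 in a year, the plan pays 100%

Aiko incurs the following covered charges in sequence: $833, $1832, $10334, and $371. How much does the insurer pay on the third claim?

$7236.50

#1 ($833): entire amount goes to the deductible. Cost to member: $833. OOP to date $833. Plan pays $833 − $833 = $0.
#2 ($1832): $1457 to deductible, leaving $375; coinsurance $375 × 30% = $112.50. Member owes $1569.50 (running OOP $2402.50). Plan pays $1832 − $1569.50 = $262.50.
#3 ($10334): deductible already satisfied, so member's share is 30% × $10334 = $3100.20. That would push OOP to $5502.70, over the $5500 cap, so member pays $5500 − $2402.50 = $3097.50. Insurer: $10334 − $3097.50 = $7236.50.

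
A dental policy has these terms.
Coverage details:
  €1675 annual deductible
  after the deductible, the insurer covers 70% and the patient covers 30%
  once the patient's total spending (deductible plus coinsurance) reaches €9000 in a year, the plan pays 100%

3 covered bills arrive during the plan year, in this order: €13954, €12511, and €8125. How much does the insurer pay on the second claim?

€8869.70

#1 (€13954): deductible takes €1675, €12279 remains; 30% of €12279 = €3683.70. Patient owes €5358.70 (running OOP €5358.70). Insurer: €13954 − €5358.70 = €8595.30.
#2 (€12511): 30% coinsurance on €12511 = €3753.30. That would push OOP to €9112, over the €9000 cap, so patient pays €9000 − €5358.70 = €3641.30. Plan pays €12511 − €3641.30 = €8869.70.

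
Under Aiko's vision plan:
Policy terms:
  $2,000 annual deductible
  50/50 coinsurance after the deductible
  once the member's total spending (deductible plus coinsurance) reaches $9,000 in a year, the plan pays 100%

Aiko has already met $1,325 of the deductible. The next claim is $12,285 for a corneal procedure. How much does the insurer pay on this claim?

Remaining deductible: $2,000 − $1,325 = $675.
The remaining $11,610 (= $12,285 − $675) moves to coinsurance.
Member's 50% share of $11,610 is $5,805.
So the member owes $675 + $5,805 = $6,480 before any cap.
Total out-of-pocket so far would be $1,325 + $6,480 = $7,805, below the $9,000 cap — no reduction.
Insurer pays the balance: $12,285 − $6,480 = $5,805.

$5,805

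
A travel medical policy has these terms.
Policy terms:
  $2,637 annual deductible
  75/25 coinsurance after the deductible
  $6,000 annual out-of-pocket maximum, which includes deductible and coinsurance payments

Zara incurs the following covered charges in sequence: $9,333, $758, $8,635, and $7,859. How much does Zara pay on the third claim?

$1,499.50

Bill 1, $9,333: $2,637 to deductible, leaving $6,696; 25% of $6,696 = $1,674. Traveler owes $4,311 (running OOP $4,311).
Bill 2, $758: 25% coinsurance on $758 = $189.50. Traveler pays $189.50; OOP now $4,500.50.
Bill 3, $8,635: 25% coinsurance on $8,635 = $2,158.75. Adding that to $4,500.50 gives $6,659.25, past the $6,000 cap; traveler pays only $6,000 − $4,500.50 = $1,499.50.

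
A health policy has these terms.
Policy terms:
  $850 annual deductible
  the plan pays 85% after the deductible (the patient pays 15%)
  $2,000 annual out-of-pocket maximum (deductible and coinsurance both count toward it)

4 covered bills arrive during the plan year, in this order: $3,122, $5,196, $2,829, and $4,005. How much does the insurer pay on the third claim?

Claim 1 — $3,122: $850 finishes the deductible; $2,272 goes to coinsurance; patient's 15% is $340.80. Patient pays $1,190.80; OOP now $1,190.80. Insurer: $3,122 − $1,190.80 = $1,931.20.
Claim 2 — $5,196: 15% coinsurance on $5,196 = $779.40. Patient pays $779.40; OOP now $1,970.20. Plan pays $5,196 − $779.40 = $4,416.60.
Claim 3 — $2,829: 15% coinsurance on $2,829 = $424.35. OOP would hit $2,394.55 > $2,000, so the cap limits the patient to $2,000 − $1,970.20 = $29.80. Plan pays $2,829 − $29.80 = $2,799.20.

$2,799.20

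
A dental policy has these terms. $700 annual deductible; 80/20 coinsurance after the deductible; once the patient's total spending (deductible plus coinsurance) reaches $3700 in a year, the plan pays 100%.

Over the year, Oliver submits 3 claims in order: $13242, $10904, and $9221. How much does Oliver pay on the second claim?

$491.60

#1 ($13242): $700 finishes the deductible; $12542 goes to coinsurance; coinsurance $12542 × 20% = $2508.40. Patient owes $3208.40 (running OOP $3208.40).
#2 ($10904): 20% coinsurance on $10904 = $2180.80. That would push OOP to $5389.20, over the $3700 cap, so patient pays $3700 − $3208.40 = $491.60.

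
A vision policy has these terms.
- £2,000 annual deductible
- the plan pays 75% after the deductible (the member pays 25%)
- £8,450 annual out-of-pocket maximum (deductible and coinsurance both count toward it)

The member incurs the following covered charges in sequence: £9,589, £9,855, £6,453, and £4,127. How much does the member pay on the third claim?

Claim 1 (£9,589): £2,000 to deductible, leaving £7,589; member's 25% is £1,897.25. Member owes £3,897.25 (running OOP £3,897.25).
Claim 2 (£9,855): deductible already satisfied, so member's share is 25% × £9,855 = £2,463.75. Member owes £2,463.75 (running OOP £6,361).
Claim 3 (£6,453): deductible already satisfied, so member's share is 25% × £6,453 = £1,613.25. Cost to member: £1,613.25. OOP to date £7,974.25.

£1,613.25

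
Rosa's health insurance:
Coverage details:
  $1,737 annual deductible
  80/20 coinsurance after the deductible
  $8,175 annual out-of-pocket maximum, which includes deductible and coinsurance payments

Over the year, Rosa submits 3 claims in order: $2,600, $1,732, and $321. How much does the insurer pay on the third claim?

Claim 1 — $2,600: $1,737 finishes the deductible; $863 goes to coinsurance; patient's 20% is $172.60. Cost to patient: $1,909.60. OOP to date $1,909.60. Insurer: $2,600 − $1,909.60 = $690.40.
Claim 2 — $1,732: 20% coinsurance on $1,732 = $346.40. Patient owes $346.40 (running OOP $2,256). Plan pays $1,732 − $346.40 = $1,385.60.
Claim 3 — $321: deductible already satisfied, so patient's share is 20% × $321 = $64.20. Cost to patient: $64.20. OOP to date $2,320.20. Insurer: $321 − $64.20 = $256.80.

$256.80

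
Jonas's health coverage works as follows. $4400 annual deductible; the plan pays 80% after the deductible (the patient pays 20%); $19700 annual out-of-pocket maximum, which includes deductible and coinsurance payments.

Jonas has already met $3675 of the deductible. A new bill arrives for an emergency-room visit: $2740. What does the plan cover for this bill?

$1612

$3675 of the $4400 deductible is already met, leaving $725.
After the $725 deductible portion, $2740 − $725 = $2015 is subject to coinsurance.
Patient's 20% share of $2015 is $403.
Patient responsibility before any cap: $725 + $403 = $1128.
Total out-of-pocket so far would be $3675 + $1128 = $4803, below the $19700 cap — no reduction.
Insurer pays the balance: $2740 − $1128 = $1612.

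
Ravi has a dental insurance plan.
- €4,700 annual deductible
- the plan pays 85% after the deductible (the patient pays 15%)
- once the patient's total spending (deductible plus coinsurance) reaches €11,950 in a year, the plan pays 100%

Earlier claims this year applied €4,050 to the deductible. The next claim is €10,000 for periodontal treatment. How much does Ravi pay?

Deductible still to meet: €4,700 − €4,050 = €650.
The remaining €9,350 (= €10,000 − €650) moves to coinsurance.
15% of €9,350 = €1,402.50 falls to the patient.
That puts the patient's cost at €650 + €1,402.50 = €2,052.50 before any cap.
Total out-of-pocket so far would be €4,050 + €2,052.50 = €6,102.50, below the €11,950 cap — no reduction.

€2,052.50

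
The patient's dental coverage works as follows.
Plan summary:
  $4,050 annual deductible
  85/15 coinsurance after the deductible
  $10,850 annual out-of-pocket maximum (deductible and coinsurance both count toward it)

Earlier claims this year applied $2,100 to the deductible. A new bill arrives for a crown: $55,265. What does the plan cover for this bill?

$46,515

Deductible still to meet: $4,050 − $2,100 = $1,950.
That leaves $55,265 − $1,950 = $53,315 for coinsurance.
Coinsurance: $53,315 × 15% = $7,997.25.
That puts the patient's cost at $1,950 + $7,997.25 = $9,947.25 before any cap.
Adding $9,947.25 to the $2,100 already spent would give $12,047.25, which exceeds the $10,850 cap; the patient pays just $10,850 − $2,100 = $8,750.
The plan picks up $55,265 − $8,750 = $46,515.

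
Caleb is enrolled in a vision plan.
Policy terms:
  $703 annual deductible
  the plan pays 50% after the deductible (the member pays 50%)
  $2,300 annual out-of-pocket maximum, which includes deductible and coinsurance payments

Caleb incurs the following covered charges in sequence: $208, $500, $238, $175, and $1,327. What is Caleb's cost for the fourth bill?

$87.50

Bill 1, $208: entire amount goes to the deductible. Member owes $208 (running OOP $208).
Bill 2, $500: $495 to deductible, leaving $5; coinsurance $5 × 50% = $2.50. Member pays $497.50; OOP now $705.50.
Bill 3, $238: deductible met; 50% of $238 = $119. Member owes $119 (running OOP $824.50).
Bill 4, $175: 50% coinsurance on $175 = $87.50. Member owes $87.50 (running OOP $912).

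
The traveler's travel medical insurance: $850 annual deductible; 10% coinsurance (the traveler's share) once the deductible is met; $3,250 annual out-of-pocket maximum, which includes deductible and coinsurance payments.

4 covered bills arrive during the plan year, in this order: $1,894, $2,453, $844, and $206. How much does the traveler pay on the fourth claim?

Claim 1 ($1,894): $850 finishes the deductible; $1,044 goes to coinsurance; traveler's 10% is $104.40. Traveler owes $954.40 (running OOP $954.40).
Claim 2 ($2,453): deductible met; 10% of $2,453 = $245.30. Traveler pays $245.30; OOP now $1,199.70.
Claim 3 ($844): 10% coinsurance on $844 = $84.40. Traveler owes $84.40 (running OOP $1,284.10).
Claim 4 ($206): deductible met; 10% of $206 = $20.60. Traveler pays $20.60; OOP now $1,304.70.

$20.60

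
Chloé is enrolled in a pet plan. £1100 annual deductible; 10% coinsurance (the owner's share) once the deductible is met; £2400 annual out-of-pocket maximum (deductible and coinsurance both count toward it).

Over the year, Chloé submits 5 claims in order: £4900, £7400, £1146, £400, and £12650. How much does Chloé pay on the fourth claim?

£40

#1 (£4900): deductible takes £1100, £3800 remains; owner's 10% is £380. Owner pays £1480; OOP now £1480.
#2 (£7400): 10% coinsurance on £7400 = £740. Owner owes £740 (running OOP £2220).
#3 (£1146): 10% coinsurance on £1146 = £114.60. Owner pays £114.60; OOP now £2334.60.
#4 (£400): deductible already satisfied, so owner's share is 10% × £400 = £40. Owner owes £40 (running OOP £2374.60).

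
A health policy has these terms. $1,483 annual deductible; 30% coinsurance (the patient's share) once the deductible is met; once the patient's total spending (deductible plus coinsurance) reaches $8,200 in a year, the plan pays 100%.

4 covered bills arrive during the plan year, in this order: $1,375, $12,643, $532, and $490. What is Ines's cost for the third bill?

Bill 1, $1,375: entire amount goes to the deductible. Patient owes $1,375 (running OOP $1,375).
Bill 2, $12,643: deductible takes $108, $12,535 remains; patient's 30% is $3,760.50. Patient owes $3,868.50 (running OOP $5,243.50).
Bill 3, $532: 30% coinsurance on $532 = $159.60. Patient pays $159.60; OOP now $5,403.10.

$159.60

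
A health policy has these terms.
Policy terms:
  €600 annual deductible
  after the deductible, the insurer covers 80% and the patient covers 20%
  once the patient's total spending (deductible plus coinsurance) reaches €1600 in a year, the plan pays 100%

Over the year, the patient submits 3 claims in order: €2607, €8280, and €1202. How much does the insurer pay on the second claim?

€7681.40

Bill 1, €2607: deductible takes €600, €2007 remains; 20% of €2007 = €401.40. Patient pays €1001.40; OOP now €1001.40. Insurer: €2607 − €1001.40 = €1605.60.
Bill 2, €8280: 20% coinsurance on €8280 = €1656. Adding that to €1001.40 gives €2657.40, past the €1600 cap; patient pays only €1600 − €1001.40 = €598.60. Plan pays €8280 − €598.60 = €7681.40.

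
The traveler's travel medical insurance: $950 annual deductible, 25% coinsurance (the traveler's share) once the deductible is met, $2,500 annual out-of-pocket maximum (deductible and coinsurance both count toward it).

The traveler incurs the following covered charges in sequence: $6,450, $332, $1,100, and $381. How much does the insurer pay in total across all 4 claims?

#1 ($6,450): deductible takes $950, $5,500 remains; traveler's 25% is $1,375. Traveler pays $2,325; OOP now $2,325. Insurer: $6,450 − $2,325 = $4,125.
#2 ($332): deductible already satisfied, so traveler's share is 25% × $332 = $83. Traveler pays $83; OOP now $2,408. Insurer: $332 − $83 = $249.
#3 ($1,100): 25% coinsurance on $1,100 = $275. OOP would hit $2,683 > $2,500, so the cap limits the traveler to $2,500 − $2,408 = $92. Insurer: $1,100 − $92 = $1,008.
#4 ($381): 25% coinsurance on $381 = $95.25. OOP would hit $2,595.25 > $2,500, so the cap limits the traveler to $2,500 − $2,500 = $0. Insurer: $381 − $0 = $381.
Insurer total = bills − traveler's total = $8,263 − $2,500 = $5,763.

$5,763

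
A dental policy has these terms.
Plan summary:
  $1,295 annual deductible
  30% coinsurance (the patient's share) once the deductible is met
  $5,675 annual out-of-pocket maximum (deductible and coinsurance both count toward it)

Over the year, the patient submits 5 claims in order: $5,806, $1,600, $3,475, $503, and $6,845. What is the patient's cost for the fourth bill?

$150.90

Bill 1, $5,806: $1,295 to deductible, leaving $4,511; patient's 30% is $1,353.30. Cost to patient: $2,648.30. OOP to date $2,648.30.
Bill 2, $1,600: deductible already satisfied, so patient's share is 30% × $1,600 = $480. Patient owes $480 (running OOP $3,128.30).
Bill 3, $3,475: deductible already satisfied, so patient's share is 30% × $3,475 = $1,042.50. Patient pays $1,042.50; OOP now $4,170.80.
Bill 4, $503: 30% coinsurance on $503 = $150.90. Cost to patient: $150.90. OOP to date $4,321.70.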